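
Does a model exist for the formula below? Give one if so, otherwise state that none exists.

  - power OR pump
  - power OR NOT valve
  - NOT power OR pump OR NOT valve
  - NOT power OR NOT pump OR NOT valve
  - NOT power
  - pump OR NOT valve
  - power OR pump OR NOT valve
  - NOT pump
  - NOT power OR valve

Case power = True:
  Clause (NOT power) is falsified — contradiction.
Case power = False:
  (power OR pump) forces pump = True.
  Clause (NOT pump) is falsified — contradiction.
Both cases fail, so the formula is unsatisfiable.

UNSATISFIABLE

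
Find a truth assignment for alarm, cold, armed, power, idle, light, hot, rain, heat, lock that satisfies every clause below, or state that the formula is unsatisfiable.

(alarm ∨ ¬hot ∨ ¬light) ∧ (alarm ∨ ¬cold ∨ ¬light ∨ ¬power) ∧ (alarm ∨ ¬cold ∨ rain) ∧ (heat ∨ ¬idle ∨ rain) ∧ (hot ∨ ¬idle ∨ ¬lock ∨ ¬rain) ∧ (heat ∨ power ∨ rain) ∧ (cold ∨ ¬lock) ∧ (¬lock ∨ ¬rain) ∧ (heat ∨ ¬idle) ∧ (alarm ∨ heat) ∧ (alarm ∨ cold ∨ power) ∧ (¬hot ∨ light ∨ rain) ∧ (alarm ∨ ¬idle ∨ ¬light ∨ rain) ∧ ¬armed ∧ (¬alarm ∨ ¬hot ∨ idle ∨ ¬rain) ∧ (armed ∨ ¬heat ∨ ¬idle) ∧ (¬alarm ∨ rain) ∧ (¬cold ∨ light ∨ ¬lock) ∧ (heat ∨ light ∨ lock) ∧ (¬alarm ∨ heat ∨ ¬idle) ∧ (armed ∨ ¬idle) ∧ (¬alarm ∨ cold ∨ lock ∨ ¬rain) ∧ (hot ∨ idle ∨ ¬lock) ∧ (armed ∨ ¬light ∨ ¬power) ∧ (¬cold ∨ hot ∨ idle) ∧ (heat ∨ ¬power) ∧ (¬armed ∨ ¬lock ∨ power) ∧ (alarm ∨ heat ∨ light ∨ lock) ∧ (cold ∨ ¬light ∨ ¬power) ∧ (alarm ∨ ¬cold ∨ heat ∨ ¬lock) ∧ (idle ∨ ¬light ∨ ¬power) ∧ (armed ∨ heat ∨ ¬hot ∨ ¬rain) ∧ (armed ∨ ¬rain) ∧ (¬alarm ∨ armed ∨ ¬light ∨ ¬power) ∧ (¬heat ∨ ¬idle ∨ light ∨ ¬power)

alarm: False; cold: False; armed: False; power: True; idle: False; light: False; hot: False; rain: False; heat: True; lock: False

Unit clause (¬armed) forces armed = False.
In (armed ∨ ¬idle) only ¬idle is left, so idle = False.
In (armed ∨ ¬rain) only ¬rain is left, so rain = False.
In (¬alarm ∨ rain) only ¬alarm is left, so alarm = False.
In (alarm ∨ ¬cold ∨ rain) only ¬cold is left, so cold = False.
In (cold ∨ ¬lock) only ¬lock is left, so lock = False.
In (alarm ∨ heat) only heat is left, so heat = True.
In (alarm ∨ cold ∨ power) only power is left, so power = True.
In (armed ∨ ¬light ∨ ¬power) only ¬light is left, so light = False.
In (¬hot ∨ light ∨ rain) only ¬hot is left, so hot = False.
All clauses satisfied.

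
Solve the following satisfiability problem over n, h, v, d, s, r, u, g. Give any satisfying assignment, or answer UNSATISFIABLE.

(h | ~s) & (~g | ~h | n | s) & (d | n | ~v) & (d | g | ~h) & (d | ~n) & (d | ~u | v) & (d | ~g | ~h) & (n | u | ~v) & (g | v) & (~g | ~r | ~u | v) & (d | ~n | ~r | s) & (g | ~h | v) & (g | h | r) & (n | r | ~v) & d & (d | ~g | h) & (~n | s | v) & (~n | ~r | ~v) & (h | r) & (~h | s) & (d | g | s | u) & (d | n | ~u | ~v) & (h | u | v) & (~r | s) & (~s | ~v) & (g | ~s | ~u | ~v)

Unit clause (d) forces d = True.
Set n = False.
Try h = False:
  (h | ~s) forces s = False.
  (h | r) forces r = True.
  clause (~r | s) is falsified — backtrack.
So h = True.
  then (~h | s) forces s = True.
  then (~s | ~v) forces v = False.
  then (g | v) forces g = True.
Set r = True.
  then (~g | ~r | ~u | v) forces u = False.
All clauses satisfied.

n = False, h = True, v = False, d = True, s = True, r = True, u = False, g = True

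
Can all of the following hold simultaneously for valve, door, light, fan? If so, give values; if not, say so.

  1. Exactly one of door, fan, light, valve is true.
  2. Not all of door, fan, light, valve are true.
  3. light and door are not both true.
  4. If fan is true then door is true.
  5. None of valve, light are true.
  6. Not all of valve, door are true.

valve = False; door = True; light = False; fan = False

  (1) {door, fan, light, valve}: 1 true — exactly one ✓
  (2) {door, fan, light, valve}: 1/4 true — not all ✓
  (3) light=F, door=T — not both ✓
  (4) fan=F ⇒ door: vacuous ✓
  (5) {valve, light}: 0 true — none ✓
  (6) {valve, door}: 1/2 true — not all ✓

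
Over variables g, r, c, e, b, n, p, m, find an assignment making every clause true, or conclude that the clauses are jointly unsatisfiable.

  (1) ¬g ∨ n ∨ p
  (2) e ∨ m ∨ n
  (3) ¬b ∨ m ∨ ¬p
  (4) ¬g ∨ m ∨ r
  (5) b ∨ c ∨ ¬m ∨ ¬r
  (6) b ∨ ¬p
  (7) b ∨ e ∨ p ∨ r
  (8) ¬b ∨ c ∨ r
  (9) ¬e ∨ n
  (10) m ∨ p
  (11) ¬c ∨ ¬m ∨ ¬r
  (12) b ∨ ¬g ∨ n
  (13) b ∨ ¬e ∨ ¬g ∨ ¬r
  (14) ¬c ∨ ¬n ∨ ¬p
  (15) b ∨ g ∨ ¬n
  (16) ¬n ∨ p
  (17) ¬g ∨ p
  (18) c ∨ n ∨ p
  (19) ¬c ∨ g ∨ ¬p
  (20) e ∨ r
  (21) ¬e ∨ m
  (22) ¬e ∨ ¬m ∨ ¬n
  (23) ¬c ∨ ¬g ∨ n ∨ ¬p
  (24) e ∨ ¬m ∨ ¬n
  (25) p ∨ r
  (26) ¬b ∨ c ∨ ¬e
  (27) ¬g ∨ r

Set g = False.
Set r = True.
Try c = True:
  (¬c ∨ ¬m ∨ ¬r) forces m = False.
  (m ∨ p) forces p = True.
  clause (¬c ∨ g ∨ ¬p) is falsified — backtrack.
So c = False.
Try e = True:
  (¬e ∨ n) forces n = True.
  (b ∨ g ∨ ¬n) forces b = True.
  clause (¬b ∨ c ∨ ¬e) is falsified — backtrack.
So e = False.
Try b = False:
  (b ∨ c ∨ ¬m ∨ ¬r) forces m = False.
  (e ∨ m ∨ n) forces n = True.
  clause (b ∨ g ∨ ¬n) is falsified — backtrack.
So b = True.
Set n = False.
  then (e ∨ m ∨ n) forces m = True.
  then (c ∨ n ∨ p) forces p = True.
All clauses satisfied.

g=F, r=T, c=F, e=F, b=T, n=F, p=T, m=T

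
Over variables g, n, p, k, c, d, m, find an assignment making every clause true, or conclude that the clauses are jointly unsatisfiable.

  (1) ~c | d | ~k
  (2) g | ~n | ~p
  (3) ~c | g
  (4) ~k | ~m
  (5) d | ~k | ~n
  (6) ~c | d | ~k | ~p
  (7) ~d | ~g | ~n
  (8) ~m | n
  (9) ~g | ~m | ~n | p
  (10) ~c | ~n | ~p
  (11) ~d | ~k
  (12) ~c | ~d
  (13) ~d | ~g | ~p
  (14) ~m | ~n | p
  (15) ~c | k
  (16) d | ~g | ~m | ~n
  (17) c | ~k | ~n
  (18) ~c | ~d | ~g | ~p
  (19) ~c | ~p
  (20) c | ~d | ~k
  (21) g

Unit clause (g) forces g = True.
Set n = True.
  then (~d | ~g | ~n) forces d = False.
  then (d | ~g | ~m | ~n) forces m = False.
  then (d | ~k | ~n) forces k = False.
  then (~c | k) forces c = False.
Set p = False.
All clauses satisfied.

g: True, n: True, p: False, k: False, c: False, d: False, m: False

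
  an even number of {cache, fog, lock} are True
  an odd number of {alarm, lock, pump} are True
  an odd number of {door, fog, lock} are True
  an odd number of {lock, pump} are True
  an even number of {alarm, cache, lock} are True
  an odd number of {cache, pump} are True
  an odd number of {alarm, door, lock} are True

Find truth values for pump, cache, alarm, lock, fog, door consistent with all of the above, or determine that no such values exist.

pump = False, cache = True, alarm = False, lock = True, fog = False, door = False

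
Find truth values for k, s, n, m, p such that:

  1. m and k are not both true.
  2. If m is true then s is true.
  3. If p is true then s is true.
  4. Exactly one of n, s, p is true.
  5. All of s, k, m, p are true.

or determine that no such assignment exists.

Case p = True:
  (3) with p=T forces s = True.
  Constraint (4) is violated (s=T, p=T) — contradiction.
Case p = False:
  Constraint (5) is violated (p=F) — contradiction.
Both cases fail — unsatisfiable.

UNSATISFIABLE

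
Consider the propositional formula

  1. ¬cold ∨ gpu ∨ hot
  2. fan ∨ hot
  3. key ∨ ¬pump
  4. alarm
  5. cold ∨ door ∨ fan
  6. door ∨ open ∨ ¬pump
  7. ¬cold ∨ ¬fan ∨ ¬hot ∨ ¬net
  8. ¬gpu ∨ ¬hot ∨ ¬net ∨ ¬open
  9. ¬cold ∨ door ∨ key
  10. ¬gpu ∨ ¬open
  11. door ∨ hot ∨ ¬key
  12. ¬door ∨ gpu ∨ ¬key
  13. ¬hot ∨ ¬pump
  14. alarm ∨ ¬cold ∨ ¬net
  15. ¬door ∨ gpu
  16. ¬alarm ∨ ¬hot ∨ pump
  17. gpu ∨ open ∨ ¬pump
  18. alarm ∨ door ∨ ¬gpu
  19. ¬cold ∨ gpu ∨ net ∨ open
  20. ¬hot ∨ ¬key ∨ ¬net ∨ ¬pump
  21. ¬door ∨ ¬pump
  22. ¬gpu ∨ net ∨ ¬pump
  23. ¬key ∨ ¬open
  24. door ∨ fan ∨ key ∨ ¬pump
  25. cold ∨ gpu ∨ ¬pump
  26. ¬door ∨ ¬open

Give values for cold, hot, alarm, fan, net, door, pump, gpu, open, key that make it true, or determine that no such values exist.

Unit clause (alarm) forces alarm = True.
Set cold = False.
Set hot = False.
  then (fan ∨ hot) forces fan = True.
Set net = True.
Set door = False.
  then (door ∨ hot ∨ ¬key) forces key = False.
  then (key ∨ ¬pump) forces pump = False.
Set gpu = False.
Set open = True.
All clauses satisfied.

cold = False, hot = False, alarm = True, fan = True, net = True, door = False, pump = False, gpu = False, open = True, key = False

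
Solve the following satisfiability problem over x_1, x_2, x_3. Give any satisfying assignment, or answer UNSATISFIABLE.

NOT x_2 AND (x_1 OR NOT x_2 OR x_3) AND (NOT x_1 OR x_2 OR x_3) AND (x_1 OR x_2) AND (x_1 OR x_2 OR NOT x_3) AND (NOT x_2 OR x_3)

x_1: True, x_2: False, x_3: True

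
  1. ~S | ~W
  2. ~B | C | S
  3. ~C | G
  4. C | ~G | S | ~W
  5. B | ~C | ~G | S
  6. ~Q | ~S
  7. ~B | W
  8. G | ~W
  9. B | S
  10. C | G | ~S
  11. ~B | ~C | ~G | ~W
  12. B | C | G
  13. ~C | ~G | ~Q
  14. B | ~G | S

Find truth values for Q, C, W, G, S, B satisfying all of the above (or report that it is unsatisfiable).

Q = False; C = False; W = False; G = True; S = True; B = False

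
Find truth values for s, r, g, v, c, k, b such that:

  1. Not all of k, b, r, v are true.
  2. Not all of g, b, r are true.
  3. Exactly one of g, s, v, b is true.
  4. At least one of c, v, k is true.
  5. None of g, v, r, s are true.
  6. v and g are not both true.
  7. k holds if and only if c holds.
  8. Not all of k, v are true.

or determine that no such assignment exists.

s = False; r = False; g = False; v = False; c = True; k = True; b = True

  (1) {k, b, r, v}: 2/4 true — not all ✓
  (2) {g, b, r}: 1/3 true — not all ✓
  (3) {g, s, v, b}: 1 true — exactly one ✓
  (4) {c, v, k}: 2 true — at least one ✓
  (5) {g, v, r, s}: 0 true — none ✓
  (6) v=F, g=F — not both ✓
  (7) k=T, c=T — same ✓
  (8) {k, v}: 1/2 true — not all ✓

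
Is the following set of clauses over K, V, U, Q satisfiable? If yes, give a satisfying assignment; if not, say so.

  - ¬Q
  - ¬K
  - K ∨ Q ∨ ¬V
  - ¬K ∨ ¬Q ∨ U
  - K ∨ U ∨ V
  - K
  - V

Case K = True:
  Clause (¬K) is falsified — contradiction.
Case K = False:
  Clause (K) is falsified — contradiction.
Both cases fail, so the formula is unsatisfiable.

No satisfying assignment exists.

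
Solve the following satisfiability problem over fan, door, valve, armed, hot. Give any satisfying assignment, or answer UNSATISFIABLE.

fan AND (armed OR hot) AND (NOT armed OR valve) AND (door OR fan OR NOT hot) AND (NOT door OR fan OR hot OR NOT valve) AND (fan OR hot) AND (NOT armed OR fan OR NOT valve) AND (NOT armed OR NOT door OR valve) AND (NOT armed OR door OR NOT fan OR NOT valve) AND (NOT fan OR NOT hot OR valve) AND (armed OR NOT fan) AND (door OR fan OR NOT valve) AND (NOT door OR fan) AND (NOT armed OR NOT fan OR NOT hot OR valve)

Unit clause (fan) forces fan = True.
In (armed OR NOT fan) only armed is left, so armed = True.
In (NOT armed OR valve) only valve is left, so valve = True.
In (NOT armed OR door OR NOT fan OR NOT valve) only door is left, so door = True.
Set hot = False.
All clauses satisfied.

fan=T; door=T; valve=T; armed=T; hot=F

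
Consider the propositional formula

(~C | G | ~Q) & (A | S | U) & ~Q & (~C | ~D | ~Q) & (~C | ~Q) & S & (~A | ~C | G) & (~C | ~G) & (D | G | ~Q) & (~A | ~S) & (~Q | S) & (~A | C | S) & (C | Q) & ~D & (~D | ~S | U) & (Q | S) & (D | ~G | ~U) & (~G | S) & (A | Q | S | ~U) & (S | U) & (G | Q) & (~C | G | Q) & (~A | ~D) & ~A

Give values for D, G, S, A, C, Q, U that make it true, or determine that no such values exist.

Case G = True:
  (~Q) forces Q = False.
  (S) forces S = True.
  (~C | ~G) forces C = False.
  Clause (C | Q) is falsified — contradiction.
Case G = False:
  (~Q) forces Q = False.
  Clause (G | Q) is falsified — contradiction.
Both cases fail, so the formula is unsatisfiable.

The formula is unsatisfiable.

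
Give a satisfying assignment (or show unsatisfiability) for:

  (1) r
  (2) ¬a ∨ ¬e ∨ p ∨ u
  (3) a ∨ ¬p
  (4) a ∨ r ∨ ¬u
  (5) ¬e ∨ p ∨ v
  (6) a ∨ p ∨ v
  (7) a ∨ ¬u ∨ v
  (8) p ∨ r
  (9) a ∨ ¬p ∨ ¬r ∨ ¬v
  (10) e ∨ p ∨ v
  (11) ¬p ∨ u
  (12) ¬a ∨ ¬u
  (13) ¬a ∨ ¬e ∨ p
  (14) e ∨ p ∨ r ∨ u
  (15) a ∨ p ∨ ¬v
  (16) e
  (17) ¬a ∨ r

Unsatisfiable

Case p = True:
  (r) forces r = True.
  (a ∨ ¬p) forces a = True.
  (¬p ∨ u) forces u = True.
  Clause (¬a ∨ ¬u) is falsified — contradiction.
Case p = False:
  (r) forces r = True.
  (e) forces e = True.
  (¬e ∨ p ∨ v) forces v = True.
  (¬a ∨ ¬e ∨ p) forces a = False.
  Clause (a ∨ p ∨ ¬v) is falsified — contradiction.
Both cases fail, so the formula is unsatisfiable.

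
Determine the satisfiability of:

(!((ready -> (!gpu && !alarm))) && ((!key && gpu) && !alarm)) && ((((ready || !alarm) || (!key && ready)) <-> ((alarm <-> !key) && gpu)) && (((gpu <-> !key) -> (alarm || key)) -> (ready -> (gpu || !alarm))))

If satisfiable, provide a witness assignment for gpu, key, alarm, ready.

Case alarm = True: the conjunct !alarm is False.
Case alarm = False: the formula simplifies to (!((ready -> !gpu)) && (!key && gpu)) && (key && gpu).
  key = True: the conjunct !key is False.
  key = False: the conjunct key is False.
Both cases fail — unsatisfiable.

No satisfying assignment exists.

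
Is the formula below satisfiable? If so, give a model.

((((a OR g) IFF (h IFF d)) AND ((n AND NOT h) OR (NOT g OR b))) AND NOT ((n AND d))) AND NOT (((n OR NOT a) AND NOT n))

b = False, d = False, n = True, h = False, g = True, a = False

  (((a OR g) IFF (h IFF d)) AND ((n AND NOT h) OR (NOT g OR b))) AND NOT ((n AND d)) = True
    ((a OR g) IFF (h IFF d)) AND ((n AND NOT h) OR (NOT g OR b)) = True
      (a OR g) IFF (h IFF d) = True
        a OR g = True
        h IFF d = True
      (n AND NOT h) OR (NOT g OR b) = True
        n AND NOT h = True
          NOT h = True
        NOT g OR b = False
          NOT g = False
    NOT ((n AND d)) = True
      n AND d = False
  NOT (((n OR NOT a) AND NOT n)) = True
    (n OR NOT a) AND NOT n = False
      n OR NOT a = True
        NOT a = True
      NOT n = False
Both conjuncts True, so the formula holds.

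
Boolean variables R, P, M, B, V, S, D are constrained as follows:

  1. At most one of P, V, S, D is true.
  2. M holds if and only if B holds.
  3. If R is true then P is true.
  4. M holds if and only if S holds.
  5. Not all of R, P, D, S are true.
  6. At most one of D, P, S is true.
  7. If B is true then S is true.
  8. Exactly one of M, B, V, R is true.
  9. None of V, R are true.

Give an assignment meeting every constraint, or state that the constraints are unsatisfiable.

Unsatisfiable

Case M = True:
  (2) with M=T forces B = True.
  Constraint (8) is violated (M=T, B=T) — contradiction.
Case M = False:
  (2) with M=F forces B = False.
  (4) with M=F forces S = False.
  (9) forces V = False.
  (8) with M=F, B=F, V=F forces R = True.
  Constraint (9) is violated (R=T) — contradiction.
Both cases fail — unsatisfiable.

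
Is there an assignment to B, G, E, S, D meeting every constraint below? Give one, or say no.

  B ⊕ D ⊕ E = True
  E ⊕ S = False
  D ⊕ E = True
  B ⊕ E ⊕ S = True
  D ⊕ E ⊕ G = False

Unsatisfiable

Adding constraints 1, 2, 3, 4 mod 2: every variable appears an even number of times on the left, so the left side is 0.
But the right sides sum to 1 (mod 2). 0 ≠ 1 — the system is inconsistent.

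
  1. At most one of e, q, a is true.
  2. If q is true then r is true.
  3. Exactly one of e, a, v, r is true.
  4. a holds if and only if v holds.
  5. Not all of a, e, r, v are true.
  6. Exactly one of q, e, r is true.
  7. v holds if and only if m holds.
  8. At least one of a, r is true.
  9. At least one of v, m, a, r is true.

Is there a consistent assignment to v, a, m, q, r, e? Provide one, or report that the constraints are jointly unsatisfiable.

v=F; a=F; m=F; q=F; r=T; e=F

  (1) {e, q, a}: 0 true — at most one ✓
  (2) q=F ⇒ r: vacuous ✓
  (3) {e, a, v, r}: 1 true — exactly one ✓
  (4) a=F, v=F — same ✓
  (5) {a, e, r, v}: 1/4 true — not all ✓
  (6) {q, e, r}: 1 true — exactly one ✓
  (7) v=F, m=F — same ✓
  (8) {a, r}: 1 true — at least one ✓
  (9) {v, m, a, r}: 1 true — at least one ✓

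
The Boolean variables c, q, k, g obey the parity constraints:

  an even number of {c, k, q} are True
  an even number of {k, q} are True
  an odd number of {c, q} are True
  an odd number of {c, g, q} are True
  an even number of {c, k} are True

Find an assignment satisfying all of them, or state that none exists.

Adding constraints 2, 3, 5 mod 2: every variable appears an even number of times on the left, so the left side is 0.
But the right sides sum to 1 (mod 2). 0 ≠ 1 — the system is inconsistent.

Unsatisfiable — no assignment works.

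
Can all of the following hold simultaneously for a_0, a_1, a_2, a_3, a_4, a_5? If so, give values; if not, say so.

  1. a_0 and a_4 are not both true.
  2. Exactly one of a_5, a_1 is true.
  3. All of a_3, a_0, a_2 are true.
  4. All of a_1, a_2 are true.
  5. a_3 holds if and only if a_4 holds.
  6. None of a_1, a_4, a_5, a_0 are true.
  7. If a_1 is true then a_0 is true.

Unsatisfiable

Case a_0 = True:
  Constraint (6) is violated (a_0=T) — contradiction.
Case a_0 = False:
  Constraint (3) is violated (a_0=F) — contradiction.
Both cases fail — unsatisfiable.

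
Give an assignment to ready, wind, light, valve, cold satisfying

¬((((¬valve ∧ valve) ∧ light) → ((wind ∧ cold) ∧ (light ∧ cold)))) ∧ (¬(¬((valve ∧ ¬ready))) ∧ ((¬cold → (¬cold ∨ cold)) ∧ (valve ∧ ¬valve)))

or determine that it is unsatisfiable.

Unsatisfiable

The conjunct ¬((((¬valve ∧ valve) ∧ light) → ((wind ∧ cold) ∧ (light ∧ cold)))) is unsatisfiable on its own:
  valve = True: this becomes ¬((False → ((wind ∧ cold) ∧ (light ∧ cold)))) = False.
  valve = False: this becomes ¬((False → ((wind ∧ cold) ∧ (light ∧ cold)))) = False.
So the whole conjunction is unsatisfiable.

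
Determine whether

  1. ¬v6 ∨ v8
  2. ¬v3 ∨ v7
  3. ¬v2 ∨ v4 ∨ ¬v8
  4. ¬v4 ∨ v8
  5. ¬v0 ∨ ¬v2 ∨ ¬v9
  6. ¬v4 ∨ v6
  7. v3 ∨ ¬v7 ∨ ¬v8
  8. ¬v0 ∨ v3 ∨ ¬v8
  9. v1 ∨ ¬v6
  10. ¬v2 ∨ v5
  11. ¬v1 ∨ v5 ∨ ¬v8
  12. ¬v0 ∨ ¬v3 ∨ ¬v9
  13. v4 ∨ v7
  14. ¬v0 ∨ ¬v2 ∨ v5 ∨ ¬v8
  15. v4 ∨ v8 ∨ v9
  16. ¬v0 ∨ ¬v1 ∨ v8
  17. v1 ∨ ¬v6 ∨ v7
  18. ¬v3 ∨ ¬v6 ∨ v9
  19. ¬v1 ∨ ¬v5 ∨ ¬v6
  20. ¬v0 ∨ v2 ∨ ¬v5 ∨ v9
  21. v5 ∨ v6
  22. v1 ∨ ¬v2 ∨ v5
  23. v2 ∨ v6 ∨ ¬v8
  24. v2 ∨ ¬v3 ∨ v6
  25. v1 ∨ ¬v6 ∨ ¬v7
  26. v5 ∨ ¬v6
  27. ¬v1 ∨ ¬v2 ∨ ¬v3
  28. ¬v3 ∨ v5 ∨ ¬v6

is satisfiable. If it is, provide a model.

v0 = False, v1 = False, v2 = True, v3 = False, v4 = False, v5 = True, v6 = False, v7 = True, v8 = False, v9 = True

Set v0 = False.
Set v1 = False.
  then (v1 ∨ ¬v6) forces v6 = False.
  then (v5 ∨ v6) forces v5 = True.
  then (¬v4 ∨ v6) forces v4 = False.
  then (v4 ∨ v7) forces v7 = True.
Set v2 = True.
  then (¬v2 ∨ v4 ∨ ¬v8) forces v8 = False.
  then (v4 ∨ v8 ∨ v9) forces v9 = True.
Set v3 = False.
All clauses satisfied.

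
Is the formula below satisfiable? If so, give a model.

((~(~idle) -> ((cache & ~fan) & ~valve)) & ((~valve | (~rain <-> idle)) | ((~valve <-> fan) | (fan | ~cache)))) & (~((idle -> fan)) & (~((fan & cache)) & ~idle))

Case idle = True: the conjunct ~idle is False.
Case idle = False: the conjunct ~((idle -> fan)) becomes ~((False -> fan)) = False.
Both cases fail — unsatisfiable.

Unsatisfiable — no assignment works.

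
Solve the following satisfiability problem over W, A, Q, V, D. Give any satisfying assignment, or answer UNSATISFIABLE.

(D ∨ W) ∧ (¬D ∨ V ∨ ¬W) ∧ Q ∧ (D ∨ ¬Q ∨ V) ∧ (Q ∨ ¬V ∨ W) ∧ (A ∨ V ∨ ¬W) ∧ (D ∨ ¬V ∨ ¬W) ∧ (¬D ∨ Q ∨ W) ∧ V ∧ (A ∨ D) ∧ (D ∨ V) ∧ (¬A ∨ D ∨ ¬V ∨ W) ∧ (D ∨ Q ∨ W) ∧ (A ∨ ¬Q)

W: False; A: True; Q: True; V: True; D: True

Unit clause (Q) forces Q = True.
Unit clause (V) forces V = True.
In (A ∨ ¬Q) only A is left, so A = True.
Set W = False.
  then (D ∨ W) forces D = True.
All clauses satisfied.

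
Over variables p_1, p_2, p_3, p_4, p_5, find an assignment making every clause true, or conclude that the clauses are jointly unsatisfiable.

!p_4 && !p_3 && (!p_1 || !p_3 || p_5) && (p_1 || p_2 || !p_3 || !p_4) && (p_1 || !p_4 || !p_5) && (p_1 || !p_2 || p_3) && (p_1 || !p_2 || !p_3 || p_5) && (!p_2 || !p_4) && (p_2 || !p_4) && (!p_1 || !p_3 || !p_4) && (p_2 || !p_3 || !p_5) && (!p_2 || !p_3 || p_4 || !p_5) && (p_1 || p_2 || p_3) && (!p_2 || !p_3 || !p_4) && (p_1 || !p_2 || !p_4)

Unit clause (!p_4) forces p_4 = False.
Unit clause (!p_3) forces p_3 = False.
Set p_1 = True.
Set p_2 = True.
Set p_5 = True.
All clauses satisfied.

p_1=T; p_2=T; p_3=F; p_4=F; p_5=T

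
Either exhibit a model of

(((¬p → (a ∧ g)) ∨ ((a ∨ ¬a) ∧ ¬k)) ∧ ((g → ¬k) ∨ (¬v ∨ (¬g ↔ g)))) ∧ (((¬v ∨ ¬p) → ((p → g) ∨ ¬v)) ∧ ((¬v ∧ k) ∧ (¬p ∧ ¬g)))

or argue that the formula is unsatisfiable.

UNSATISFIABLE

Case v = True: the conjunct ¬v is False.
Case v = False: the formula simplifies to ((¬p → (a ∧ g)) ∨ ((a ∨ ¬a) ∧ ¬k)) ∧ (k ∧ (¬p ∧ ¬g)).
  k = True: simplifies to (¬p → (a ∧ g)) ∧ (¬p ∧ ¬g).
    g = True: the conjunct ¬g is False.
    g = False: simplifies to p ∧ ¬p.
      p = True: the conjunct ¬p is False.
      p = False: the conjunct p is False.
  k = False: the conjunct k is False.
Both cases fail — unsatisfiable.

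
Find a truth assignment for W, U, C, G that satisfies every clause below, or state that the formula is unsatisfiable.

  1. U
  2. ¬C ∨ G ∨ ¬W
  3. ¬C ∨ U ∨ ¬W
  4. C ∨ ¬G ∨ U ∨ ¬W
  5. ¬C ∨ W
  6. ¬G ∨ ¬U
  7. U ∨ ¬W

Unit clause (U) forces U = True.
In (¬G ∨ ¬U) only ¬G is left, so G = False.
Set W = False.
  then (¬C ∨ W) forces C = False.
Check each clause:
  (U): U holds.
  (¬C ∨ G ∨ ¬W): ¬C holds.
  (¬C ∨ U ∨ ¬W): ¬C holds.
  (C ∨ ¬G ∨ U ∨ ¬W): ¬G holds.
  (¬C ∨ W): ¬C holds.
  (¬G ∨ ¬U): ¬G holds.
  (U ∨ ¬W): U holds.
All clauses satisfied.

W: False, U: True, C: False, G: False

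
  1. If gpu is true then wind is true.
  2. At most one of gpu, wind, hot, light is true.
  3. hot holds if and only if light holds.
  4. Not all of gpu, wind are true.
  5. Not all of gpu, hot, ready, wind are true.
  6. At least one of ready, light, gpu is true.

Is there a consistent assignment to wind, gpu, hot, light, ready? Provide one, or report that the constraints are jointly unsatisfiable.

wind = False, gpu = False, hot = False, light = False, ready = True

  (1) gpu=F ⇒ wind: vacuous ✓
  (2) {gpu, wind, hot, light}: 0 true — at most one ✓
  (3) hot=F, light=F — same ✓
  (4) {gpu, wind}: 0/2 true — not all ✓
  (5) {gpu, hot, ready, wind}: 1/4 true — not all ✓
  (6) {ready, light, gpu}: 1 true — at least one ✓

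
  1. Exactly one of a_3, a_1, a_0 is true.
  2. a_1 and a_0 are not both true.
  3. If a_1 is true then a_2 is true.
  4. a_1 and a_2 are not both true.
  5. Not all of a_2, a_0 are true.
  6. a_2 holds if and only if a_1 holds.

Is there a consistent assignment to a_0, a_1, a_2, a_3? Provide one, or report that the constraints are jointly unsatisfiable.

a_0 = False, a_1 = False, a_2 = False, a_3 = True

  (1) {a_3, a_1, a_0}: 1 true — exactly one ✓
  (2) a_1=F, a_0=F — not both ✓
  (3) a_1=F ⇒ a_2: vacuous ✓
  (4) a_1=F, a_2=F — not both ✓
  (5) {a_2, a_0}: 0/2 true — not all ✓
  (6) a_2=F, a_1=F — same ✓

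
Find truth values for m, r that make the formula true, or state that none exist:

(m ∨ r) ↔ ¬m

m = False, r = True

  (m ∨ r) ↔ ¬m = True
    m ∨ r = True
    ¬m = True
The formula evaluates to True.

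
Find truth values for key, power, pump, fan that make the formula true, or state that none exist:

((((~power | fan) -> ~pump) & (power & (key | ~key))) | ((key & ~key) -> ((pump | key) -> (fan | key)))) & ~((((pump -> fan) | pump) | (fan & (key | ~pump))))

The conjunct ~((((pump -> fan) | pump) | (fan & (key | ~pump)))) is unsatisfiable on its own:
  key=F, pump=F, fan=F: evaluates to False.
  key=F, pump=F, fan=T: evaluates to False.
  key=F, pump=T, fan=F: evaluates to False.
  key=F, pump=T, fan=T: evaluates to False.
  key=T, pump=F, fan=F: evaluates to False.
  key=T, pump=F, fan=T: evaluates to False.
  key=T, pump=T, fan=F: evaluates to False.
  key=T, pump=T, fan=T: evaluates to False.
So the whole conjunction is unsatisfiable.

No satisfying assignment exists.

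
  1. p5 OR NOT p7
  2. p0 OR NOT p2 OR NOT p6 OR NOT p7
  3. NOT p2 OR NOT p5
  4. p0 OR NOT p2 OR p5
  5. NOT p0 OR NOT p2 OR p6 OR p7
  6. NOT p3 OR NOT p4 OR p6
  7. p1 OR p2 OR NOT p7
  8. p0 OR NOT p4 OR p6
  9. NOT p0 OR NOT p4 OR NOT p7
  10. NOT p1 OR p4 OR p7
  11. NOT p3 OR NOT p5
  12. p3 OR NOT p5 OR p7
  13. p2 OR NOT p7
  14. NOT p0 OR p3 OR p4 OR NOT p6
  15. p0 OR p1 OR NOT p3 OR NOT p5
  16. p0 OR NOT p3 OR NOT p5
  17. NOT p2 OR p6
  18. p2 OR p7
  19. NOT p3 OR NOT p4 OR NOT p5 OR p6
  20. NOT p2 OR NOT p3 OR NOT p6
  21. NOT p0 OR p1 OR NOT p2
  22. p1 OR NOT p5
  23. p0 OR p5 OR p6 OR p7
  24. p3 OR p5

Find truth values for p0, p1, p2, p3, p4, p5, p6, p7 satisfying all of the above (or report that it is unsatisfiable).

Unsatisfiable — no assignment works.

Case p2 = True:
  (NOT p2 OR NOT p5) forces p5 = False.
  (p5 OR NOT p7) forces p7 = False.
  (p0 OR NOT p2 OR p5) forces p0 = True.
  (NOT p0 OR NOT p2 OR p6 OR p7) forces p6 = True.
  (NOT p2 OR NOT p3 OR NOT p6) forces p3 = False.
  Clause (p3 OR p5) is falsified — contradiction.
Case p2 = False:
  (p2 OR NOT p7) forces p7 = False.
  Clause (p2 OR p7) is falsified — contradiction.
Both cases fail, so the formula is unsatisfiable.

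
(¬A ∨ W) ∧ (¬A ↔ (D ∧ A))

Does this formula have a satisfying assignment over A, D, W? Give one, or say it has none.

A = True, D = False, W = True

  ¬A ∨ W = True
    ¬A = False
  ¬A ↔ (D ∧ A) = True
    ¬A = False
    D ∧ A = False
Both conjuncts True, so the formula holds.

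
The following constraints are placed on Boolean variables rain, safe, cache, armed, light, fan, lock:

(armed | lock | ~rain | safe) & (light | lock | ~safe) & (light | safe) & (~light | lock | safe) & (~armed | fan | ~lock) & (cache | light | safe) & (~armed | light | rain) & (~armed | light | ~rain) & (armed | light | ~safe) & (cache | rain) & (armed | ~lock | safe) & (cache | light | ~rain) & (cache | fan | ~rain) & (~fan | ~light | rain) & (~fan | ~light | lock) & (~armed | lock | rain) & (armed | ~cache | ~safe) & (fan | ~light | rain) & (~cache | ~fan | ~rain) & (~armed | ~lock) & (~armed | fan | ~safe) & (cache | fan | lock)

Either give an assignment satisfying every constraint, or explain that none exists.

Set rain = True.
Try safe = False:
  (light | safe) forces light = True.
  (~light | lock | safe) forces lock = True.
  (armed | ~lock | safe) forces armed = True.
  clause (~armed | ~lock) is falsified — backtrack.
So safe = True.
Set cache = False.
  then (cache | light | ~rain) forces light = True.
  then (cache | fan | ~rain) forces fan = True.
  then (~fan | ~light | lock) forces lock = True.
  then (~armed | ~lock) forces armed = False.
All clauses satisfied.

rain: True, safe: True, cache: False, armed: False, light: True, fan: True, lock: True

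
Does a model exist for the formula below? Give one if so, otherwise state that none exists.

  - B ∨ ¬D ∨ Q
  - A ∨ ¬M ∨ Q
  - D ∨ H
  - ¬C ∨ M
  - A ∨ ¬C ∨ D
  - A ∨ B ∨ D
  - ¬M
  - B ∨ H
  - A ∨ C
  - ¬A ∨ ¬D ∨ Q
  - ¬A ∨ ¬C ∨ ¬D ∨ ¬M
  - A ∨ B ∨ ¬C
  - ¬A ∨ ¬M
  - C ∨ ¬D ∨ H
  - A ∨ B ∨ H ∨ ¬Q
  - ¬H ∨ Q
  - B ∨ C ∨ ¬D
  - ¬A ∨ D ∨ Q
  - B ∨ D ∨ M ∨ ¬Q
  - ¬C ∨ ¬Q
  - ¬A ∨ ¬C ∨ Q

H=T; Q=T; D=T; M=F; C=F; B=T; A=T

Unit clause (¬M) forces M = False.
In (¬C ∨ M) only ¬C is left, so C = False.
In (A ∨ C) only A is left, so A = True.
Try H = False:
  (D ∨ H) forces D = True.
  clause (C ∨ ¬D ∨ H) is falsified — backtrack.
So H = True.
  then (¬H ∨ Q) forces Q = True.
Set D = True.
  then (B ∨ C ∨ ¬D) forces B = True.
All clauses satisfied.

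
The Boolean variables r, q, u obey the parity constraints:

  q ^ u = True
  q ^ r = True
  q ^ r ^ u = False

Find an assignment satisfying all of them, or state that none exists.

r = True, q = False, u = True

q ^ u = F ^ T = True ✓
q ^ r = F ^ T = True ✓
q ^ r ^ u = F ^ T ^ T = False ✓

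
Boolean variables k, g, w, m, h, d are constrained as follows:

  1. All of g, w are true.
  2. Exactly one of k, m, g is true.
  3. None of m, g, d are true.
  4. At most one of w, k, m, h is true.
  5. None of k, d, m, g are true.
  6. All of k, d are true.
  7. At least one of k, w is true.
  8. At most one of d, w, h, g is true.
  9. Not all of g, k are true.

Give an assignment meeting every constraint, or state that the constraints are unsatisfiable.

Case k = True:
  Constraint (5) is violated (k=T) — contradiction.
Case k = False:
  Constraint (6) is violated (k=F) — contradiction.
Both cases fail — unsatisfiable.

The formula is unsatisfiable.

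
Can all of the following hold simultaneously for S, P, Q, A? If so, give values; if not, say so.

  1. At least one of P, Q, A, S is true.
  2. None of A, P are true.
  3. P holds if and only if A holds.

S: True; P: False; Q: True; A: False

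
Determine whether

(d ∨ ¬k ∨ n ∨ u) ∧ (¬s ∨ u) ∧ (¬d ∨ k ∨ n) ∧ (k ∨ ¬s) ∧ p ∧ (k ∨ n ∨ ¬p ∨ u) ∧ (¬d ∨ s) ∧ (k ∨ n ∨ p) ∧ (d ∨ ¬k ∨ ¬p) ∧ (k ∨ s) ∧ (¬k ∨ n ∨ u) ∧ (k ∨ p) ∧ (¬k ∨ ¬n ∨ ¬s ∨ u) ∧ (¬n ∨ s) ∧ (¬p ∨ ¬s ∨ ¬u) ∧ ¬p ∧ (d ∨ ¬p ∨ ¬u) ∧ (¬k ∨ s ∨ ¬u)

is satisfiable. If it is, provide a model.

Case p = True:
  Clause (¬p) is falsified — contradiction.
Case p = False:
  Clause (p) is falsified — contradiction.
Both cases fail, so the formula is unsatisfiable.

Unsatisfiable — no assignment works.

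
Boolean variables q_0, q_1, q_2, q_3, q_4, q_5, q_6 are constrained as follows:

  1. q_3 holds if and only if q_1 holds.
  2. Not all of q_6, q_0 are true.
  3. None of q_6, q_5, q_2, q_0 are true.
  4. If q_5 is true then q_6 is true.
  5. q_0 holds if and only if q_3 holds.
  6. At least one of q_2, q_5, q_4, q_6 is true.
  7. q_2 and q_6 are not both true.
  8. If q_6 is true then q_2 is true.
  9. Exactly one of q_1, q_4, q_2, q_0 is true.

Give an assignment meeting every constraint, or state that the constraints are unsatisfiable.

q_0 = False, q_1 = False, q_2 = False, q_3 = False, q_4 = True, q_5 = False, q_6 = False

  (1) q_3=F, q_1=F — same ✓
  (2) {q_6, q_0}: 0/2 true — not all ✓
  (3) {q_6, q_5, q_2, q_0}: 0 true — none ✓
  (4) q_5=F ⇒ q_6: vacuous ✓
  (5) q_0=F, q_3=F — same ✓
  (6) {q_2, q_5, q_4, q_6}: 1 true — at least one ✓
  (7) q_2=F, q_6=F — not both ✓
  (8) q_6=F ⇒ q_2: vacuous ✓
  (9) {q_1, q_4, q_2, q_0}: 1 true — exactly one ✓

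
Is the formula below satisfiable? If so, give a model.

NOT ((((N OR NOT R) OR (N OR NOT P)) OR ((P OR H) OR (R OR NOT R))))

No satisfying assignment exists.

Case P = True: the formula becomes NOT ((((N OR NOT R) OR N) OR True)) = False.
Case P = False: the formula becomes NOT ((True OR (H OR (R OR NOT R)))) = False.
Both cases fail — unsatisfiable.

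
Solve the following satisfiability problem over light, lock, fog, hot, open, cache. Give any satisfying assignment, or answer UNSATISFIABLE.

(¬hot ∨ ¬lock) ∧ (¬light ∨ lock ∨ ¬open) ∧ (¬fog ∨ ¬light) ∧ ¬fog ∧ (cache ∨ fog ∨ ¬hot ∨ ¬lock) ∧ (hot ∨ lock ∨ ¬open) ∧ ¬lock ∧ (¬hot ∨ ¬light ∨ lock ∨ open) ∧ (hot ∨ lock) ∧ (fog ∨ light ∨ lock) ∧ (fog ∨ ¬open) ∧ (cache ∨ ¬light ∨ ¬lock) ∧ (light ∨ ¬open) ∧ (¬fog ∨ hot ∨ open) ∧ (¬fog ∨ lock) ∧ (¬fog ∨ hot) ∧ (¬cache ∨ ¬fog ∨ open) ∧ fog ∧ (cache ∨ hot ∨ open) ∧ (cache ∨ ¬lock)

Case fog = True:
  Clause (¬fog) is falsified — contradiction.
Case fog = False:
  Clause (fog) is falsified — contradiction.
Both cases fail, so the formula is unsatisfiable.

Unsatisfiable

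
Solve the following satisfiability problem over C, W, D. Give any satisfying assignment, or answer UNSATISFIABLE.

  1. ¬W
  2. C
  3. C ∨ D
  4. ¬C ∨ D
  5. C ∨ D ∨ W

C = True; W = False; D = True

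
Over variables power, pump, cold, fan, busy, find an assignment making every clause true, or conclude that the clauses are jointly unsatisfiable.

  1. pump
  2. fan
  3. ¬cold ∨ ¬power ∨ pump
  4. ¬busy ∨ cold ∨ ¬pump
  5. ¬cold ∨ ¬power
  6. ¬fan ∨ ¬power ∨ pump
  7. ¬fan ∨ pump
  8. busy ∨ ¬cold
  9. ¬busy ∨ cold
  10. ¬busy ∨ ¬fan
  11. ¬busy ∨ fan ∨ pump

Unit clause (pump) forces pump = True.
Unit clause (fan) forces fan = True.
In (¬busy ∨ ¬fan) only ¬busy is left, so busy = False.
In (busy ∨ ¬cold) only ¬cold is left, so cold = False.
Set power = False.
All clauses satisfied.

power: False, pump: True, cold: False, fan: True, busy: False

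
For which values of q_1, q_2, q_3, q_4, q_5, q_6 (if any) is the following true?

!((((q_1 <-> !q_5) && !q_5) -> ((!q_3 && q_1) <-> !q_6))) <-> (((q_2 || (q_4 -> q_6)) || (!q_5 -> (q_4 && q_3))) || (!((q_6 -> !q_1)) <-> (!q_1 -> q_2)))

q_1 = True; q_2 = False; q_3 = False; q_4 = True; q_5 = False; q_6 = False

  !((((q_1 <-> !q_5) && !q_5) -> ((!q_3 && q_1) <-> !q_6))) <-> (((q_2 || (q_4 -> q_6)) || (!q_5 -> (q_4 && q_3))) || (!((q_6 -> !q_1)) <-> (!q_1 -> q_2))) = True
    !((((q_1 <-> !q_5) && !q_5) -> ((!q_3 && q_1) <-> !q_6))) = False
      ((q_1 <-> !q_5) && !q_5) -> ((!q_3 && q_1) <-> !q_6) = True
        (q_1 <-> !q_5) && !q_5 = True
          q_1 <-> !q_5 = True
            !q_5 = True
          !q_5 = True
        (!q_3 && q_1) <-> !q_6 = True
          !q_3 && q_1 = True
            !q_3 = True
          !q_6 = True
    ((q_2 || (q_4 -> q_6)) || (!q_5 -> (q_4 && q_3))) || (!((q_6 -> !q_1)) <-> (!q_1 -> q_2)) = False
      (q_2 || (q_4 -> q_6)) || (!q_5 -> (q_4 && q_3)) = False
        q_2 || (q_4 -> q_6) = False
          q_4 -> q_6 = False
        !q_5 -> (q_4 && q_3) = False
          !q_5 = True
          q_4 && q_3 = False
      !((q_6 -> !q_1)) <-> (!q_1 -> q_2) = False
        !((q_6 -> !q_1)) = False
          q_6 -> !q_1 = True
            !q_1 = False
        !q_1 -> q_2 = True
          !q_1 = False
The formula evaluates to True.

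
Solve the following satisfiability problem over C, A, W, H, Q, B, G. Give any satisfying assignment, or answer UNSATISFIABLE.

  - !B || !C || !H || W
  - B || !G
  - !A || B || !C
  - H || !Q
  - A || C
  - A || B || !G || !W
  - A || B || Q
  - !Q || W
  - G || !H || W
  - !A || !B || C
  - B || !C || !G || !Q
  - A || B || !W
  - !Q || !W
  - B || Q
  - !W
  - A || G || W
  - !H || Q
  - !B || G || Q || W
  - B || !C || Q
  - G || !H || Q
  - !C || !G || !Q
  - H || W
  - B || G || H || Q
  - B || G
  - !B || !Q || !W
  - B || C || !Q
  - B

Case W = True:
  Clause (!W) is falsified — contradiction.
Case W = False:
  (!Q || W) forces Q = False.
  (B || Q) forces B = True.
  (!H || Q) forces H = False.
  Clause (H || W) is falsified — contradiction.
Both cases fail, so the formula is unsatisfiable.

UNSATISFIABLE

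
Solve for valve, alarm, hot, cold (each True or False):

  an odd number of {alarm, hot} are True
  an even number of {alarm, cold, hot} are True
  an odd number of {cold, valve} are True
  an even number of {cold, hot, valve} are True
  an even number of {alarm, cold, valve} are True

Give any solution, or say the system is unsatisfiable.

UNSATISFIABLE

Adding constraints 1, 4, 5 mod 2: every variable appears an even number of times on the left, so the left side is 0.
But the right sides sum to 1 (mod 2). 0 ≠ 1 — the system is inconsistent.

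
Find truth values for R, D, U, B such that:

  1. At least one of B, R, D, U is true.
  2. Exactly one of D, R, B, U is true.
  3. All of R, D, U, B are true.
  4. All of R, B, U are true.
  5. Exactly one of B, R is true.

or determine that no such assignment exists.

The formula is unsatisfiable.

Case R = True:
  (2) with R=T forces D = False.
  Constraint (3) is violated (D=F) — contradiction.
Case R = False:
  Constraint (3) is violated (R=F) — contradiction.
Both cases fail — unsatisfiable.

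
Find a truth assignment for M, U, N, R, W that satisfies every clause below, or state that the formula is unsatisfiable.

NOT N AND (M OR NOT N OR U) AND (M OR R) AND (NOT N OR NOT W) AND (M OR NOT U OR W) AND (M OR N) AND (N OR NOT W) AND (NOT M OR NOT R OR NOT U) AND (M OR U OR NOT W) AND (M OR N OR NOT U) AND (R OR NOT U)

Unit clause (NOT N) forces N = False.
In (M OR N) only M is left, so M = True.
In (N OR NOT W) only NOT W is left, so W = False.
Try U = True:
  (NOT M OR NOT R OR NOT U) forces R = False.
  clause (R OR NOT U) is falsified — backtrack.
So U = False.
Set R = False.
All clauses satisfied.

M: True; U: False; N: False; R: False; W: False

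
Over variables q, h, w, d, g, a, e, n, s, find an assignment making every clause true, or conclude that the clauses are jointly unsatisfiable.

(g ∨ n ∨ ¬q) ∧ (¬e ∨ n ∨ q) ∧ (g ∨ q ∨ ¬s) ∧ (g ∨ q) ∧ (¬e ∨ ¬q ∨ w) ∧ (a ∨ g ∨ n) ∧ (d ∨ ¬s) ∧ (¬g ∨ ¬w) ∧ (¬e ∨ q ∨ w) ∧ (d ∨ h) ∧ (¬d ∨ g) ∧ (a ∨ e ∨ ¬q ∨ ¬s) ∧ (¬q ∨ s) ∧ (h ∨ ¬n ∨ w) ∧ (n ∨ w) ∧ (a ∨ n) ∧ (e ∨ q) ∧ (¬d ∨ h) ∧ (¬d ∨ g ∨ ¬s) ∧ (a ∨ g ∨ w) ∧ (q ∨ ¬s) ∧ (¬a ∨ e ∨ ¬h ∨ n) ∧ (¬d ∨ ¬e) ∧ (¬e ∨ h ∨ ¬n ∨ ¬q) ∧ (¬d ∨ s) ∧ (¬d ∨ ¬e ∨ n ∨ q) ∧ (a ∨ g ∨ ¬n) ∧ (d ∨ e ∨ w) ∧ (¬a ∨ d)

q = True, h = True, w = False, d = True, g = True, a = True, e = False, n = True, s = True

Try q = False:
  (g ∨ q) forces g = True.
  (¬g ∨ ¬w) forces w = False.
  (¬e ∨ q ∨ w) forces e = False.
  clause (e ∨ q) is falsified — backtrack.
So q = True.
  then (¬q ∨ s) forces s = True.
  then (d ∨ ¬s) forces d = True.
  then (¬d ∨ g) forces g = True.
  then (¬d ∨ h) forces h = True.
  then (¬d ∨ ¬e) forces e = False.
  then (¬g ∨ ¬w) forces w = False.
  then (a ∨ e ∨ ¬q ∨ ¬s) forces a = True.
  then (n ∨ w) forces n = True.
All clauses satisfied.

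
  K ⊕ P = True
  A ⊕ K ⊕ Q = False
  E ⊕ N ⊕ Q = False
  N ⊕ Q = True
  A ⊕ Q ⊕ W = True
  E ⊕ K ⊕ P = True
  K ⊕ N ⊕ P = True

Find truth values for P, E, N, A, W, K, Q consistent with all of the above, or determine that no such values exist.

No satisfying assignment exists.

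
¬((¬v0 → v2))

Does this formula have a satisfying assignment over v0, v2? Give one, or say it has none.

v0: False, v2: False

  ¬((¬v0 → v2)) = True
    ¬v0 → v2 = False
      ¬v0 = True
The formula evaluates to True.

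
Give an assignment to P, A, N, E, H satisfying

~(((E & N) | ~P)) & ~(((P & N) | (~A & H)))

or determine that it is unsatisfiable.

P = True, A = True, N = False, E = True, H = False

  ~(((E & N) | ~P)) = True
    (E & N) | ~P = False
      E & N = False
      ~P = False
  ~(((P & N) | (~A & H))) = True
    (P & N) | (~A & H) = False
      P & N = False
      ~A & H = False
        ~A = False
Both conjuncts True, so the formula holds.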